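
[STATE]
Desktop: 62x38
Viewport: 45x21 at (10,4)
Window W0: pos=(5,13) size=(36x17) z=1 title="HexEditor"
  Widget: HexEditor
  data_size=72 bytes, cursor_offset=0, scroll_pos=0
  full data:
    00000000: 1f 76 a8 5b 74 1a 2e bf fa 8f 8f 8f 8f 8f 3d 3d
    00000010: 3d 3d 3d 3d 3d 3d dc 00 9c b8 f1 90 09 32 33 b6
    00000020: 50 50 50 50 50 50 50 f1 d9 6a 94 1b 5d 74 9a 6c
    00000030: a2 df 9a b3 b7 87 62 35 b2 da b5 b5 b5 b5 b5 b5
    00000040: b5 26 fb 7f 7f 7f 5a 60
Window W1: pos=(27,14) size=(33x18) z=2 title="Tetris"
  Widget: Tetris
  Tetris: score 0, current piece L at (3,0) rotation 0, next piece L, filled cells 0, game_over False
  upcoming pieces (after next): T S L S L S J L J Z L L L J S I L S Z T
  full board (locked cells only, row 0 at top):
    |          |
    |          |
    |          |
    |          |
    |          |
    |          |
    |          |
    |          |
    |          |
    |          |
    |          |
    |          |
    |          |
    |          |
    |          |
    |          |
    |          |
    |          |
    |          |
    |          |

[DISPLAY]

                                             
                                             
                                             
                                             
                                             
                                             
                                             
                                             
                                             
━━━━━━━━━━━━━━━━━━━━━━━━━━━━━━┓              
Editor           ┏━━━━━━━━━━━━━━━━━━━━━━━━━━━
─────────────────┃ Tetris                    
0000  1F 76 a8 5b┠───────────────────────────
0010  3d 3d 3d 3d┃          │Next:           
0020  50 50 50 50┃          │  ▒             
0030  a2 df 9a b3┃          │▒▒▒             
0040  b5 26 fb 7f┃          │                
                 ┃          │                
                 ┃          │                
                 ┃          │Score:          
                 ┃          │0               


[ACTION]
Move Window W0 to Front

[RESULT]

                                             
                                             
                                             
                                             
                                             
                                             
                                             
                                             
                                             
━━━━━━━━━━━━━━━━━━━━━━━━━━━━━━┓              
Editor                        ┃━━━━━━━━━━━━━━
──────────────────────────────┨              
0000  1F 76 a8 5b 74 1a 2e bf ┃──────────────
0010  3d 3d 3d 3d 3d 3d dc 00 ┃xt:           
0020  50 50 50 50 50 50 50 f1 ┃▒             
0030  a2 df 9a b3 b7 87 62 35 ┃▒             
0040  b5 26 fb 7f 7f 7f 5a 60 ┃              
                              ┃              
                              ┃              
                              ┃ore:          
                              ┃              


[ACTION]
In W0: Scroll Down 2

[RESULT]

                                             
                                             
                                             
                                             
                                             
                                             
                                             
                                             
                                             
━━━━━━━━━━━━━━━━━━━━━━━━━━━━━━┓              
Editor                        ┃━━━━━━━━━━━━━━
──────────────────────────────┨              
0020  50 50 50 50 50 50 50 f1 ┃──────────────
0030  a2 df 9a b3 b7 87 62 35 ┃xt:           
0040  b5 26 fb 7f 7f 7f 5a 60 ┃▒             
                              ┃▒             
                              ┃              
                              ┃              
                              ┃              
                              ┃ore:          
                              ┃              


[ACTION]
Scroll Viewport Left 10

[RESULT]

                                             
                                             
                                             
                                             
                                             
                                             
                                             
                                             
                                             
     ┏━━━━━━━━━━━━━━━━━━━━━━━━━━━━━━━━━━┓    
     ┃ HexEditor                        ┃━━━━
     ┠──────────────────────────────────┨    
     ┃00000020  50 50 50 50 50 50 50 f1 ┃────
     ┃00000030  a2 df 9a b3 b7 87 62 35 ┃xt: 
     ┃00000040  b5 26 fb 7f 7f 7f 5a 60 ┃▒   
     ┃                                  ┃▒   
     ┃                                  ┃    
     ┃                                  ┃    
     ┃                                  ┃    
     ┃                                  ┃ore:
     ┃                                  ┃    


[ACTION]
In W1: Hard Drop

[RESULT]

                                             
                                             
                                             
                                             
                                             
                                             
                                             
                                             
                                             
     ┏━━━━━━━━━━━━━━━━━━━━━━━━━━━━━━━━━━┓    
     ┃ HexEditor                        ┃━━━━
     ┠──────────────────────────────────┨    
     ┃00000020  50 50 50 50 50 50 50 f1 ┃────
     ┃00000030  a2 df 9a b3 b7 87 62 35 ┃xt: 
     ┃00000040  b5 26 fb 7f 7f 7f 5a 60 ┃    
     ┃                                  ┃▒   
     ┃                                  ┃    
     ┃                                  ┃    
     ┃                                  ┃    
     ┃                                  ┃ore:
     ┃                                  ┃    


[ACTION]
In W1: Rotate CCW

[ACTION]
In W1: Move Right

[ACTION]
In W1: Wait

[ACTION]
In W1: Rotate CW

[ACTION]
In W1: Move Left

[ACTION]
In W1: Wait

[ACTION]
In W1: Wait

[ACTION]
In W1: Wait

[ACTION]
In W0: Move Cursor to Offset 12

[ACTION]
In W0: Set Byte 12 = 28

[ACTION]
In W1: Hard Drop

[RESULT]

                                             
                                             
                                             
                                             
                                             
                                             
                                             
                                             
                                             
     ┏━━━━━━━━━━━━━━━━━━━━━━━━━━━━━━━━━━┓    
     ┃ HexEditor                        ┃━━━━
     ┠──────────────────────────────────┨    
     ┃00000020  50 50 50 50 50 50 50 f1 ┃────
     ┃00000030  a2 df 9a b3 b7 87 62 35 ┃xt: 
     ┃00000040  b5 26 fb 7f 7f 7f 5a 60 ┃░   
     ┃                                  ┃    
     ┃                                  ┃    
     ┃                                  ┃    
     ┃                                  ┃    
     ┃                                  ┃ore:
     ┃                                  ┃    


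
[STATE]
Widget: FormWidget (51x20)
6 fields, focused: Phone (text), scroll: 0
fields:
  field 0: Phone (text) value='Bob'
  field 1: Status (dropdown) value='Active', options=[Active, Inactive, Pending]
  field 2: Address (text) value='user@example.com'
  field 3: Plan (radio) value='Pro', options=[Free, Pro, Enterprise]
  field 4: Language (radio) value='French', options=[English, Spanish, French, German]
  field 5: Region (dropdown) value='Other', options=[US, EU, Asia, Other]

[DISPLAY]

> Phone:      [Bob                                ]
  Status:     [Active                            ▼]
  Address:    [user@example.com                   ]
  Plan:       ( ) Free  (●) Pro  ( ) Enterprise    
  Language:   ( ) English  ( ) Spanish  (●) French 
  Region:     [Other                             ▼]
                                                   
                                                   
                                                   
                                                   
                                                   
                                                   
                                                   
                                                   
                                                   
                                                   
                                                   
                                                   
                                                   
                                                   


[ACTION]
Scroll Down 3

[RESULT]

  Plan:       ( ) Free  (●) Pro  ( ) Enterprise    
  Language:   ( ) English  ( ) Spanish  (●) French 
  Region:     [Other                             ▼]
                                                   
                                                   
                                                   
                                                   
                                                   
                                                   
                                                   
                                                   
                                                   
                                                   
                                                   
                                                   
                                                   
                                                   
                                                   
                                                   
                                                   


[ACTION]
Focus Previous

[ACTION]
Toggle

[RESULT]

  Plan:       ( ) Free  (●) Pro  ( ) Enterprise    
  Language:   ( ) English  ( ) Spanish  (●) French 
> Region:     [Other                             ▼]
                                                   
                                                   
                                                   
                                                   
                                                   
                                                   
                                                   
                                                   
                                                   
                                                   
                                                   
                                                   
                                                   
                                                   
                                                   
                                                   
                                                   


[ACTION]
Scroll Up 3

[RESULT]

  Phone:      [Bob                                ]
  Status:     [Active                            ▼]
  Address:    [user@example.com                   ]
  Plan:       ( ) Free  (●) Pro  ( ) Enterprise    
  Language:   ( ) English  ( ) Spanish  (●) French 
> Region:     [Other                             ▼]
                                                   
                                                   
                                                   
                                                   
                                                   
                                                   
                                                   
                                                   
                                                   
                                                   
                                                   
                                                   
                                                   
                                                   


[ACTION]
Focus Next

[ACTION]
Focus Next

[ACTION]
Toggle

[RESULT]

  Phone:      [Bob                                ]
> Status:     [Active                            ▼]
  Address:    [user@example.com                   ]
  Plan:       ( ) Free  (●) Pro  ( ) Enterprise    
  Language:   ( ) English  ( ) Spanish  (●) French 
  Region:     [Other                             ▼]
                                                   
                                                   
                                                   
                                                   
                                                   
                                                   
                                                   
                                                   
                                                   
                                                   
                                                   
                                                   
                                                   
                                                   


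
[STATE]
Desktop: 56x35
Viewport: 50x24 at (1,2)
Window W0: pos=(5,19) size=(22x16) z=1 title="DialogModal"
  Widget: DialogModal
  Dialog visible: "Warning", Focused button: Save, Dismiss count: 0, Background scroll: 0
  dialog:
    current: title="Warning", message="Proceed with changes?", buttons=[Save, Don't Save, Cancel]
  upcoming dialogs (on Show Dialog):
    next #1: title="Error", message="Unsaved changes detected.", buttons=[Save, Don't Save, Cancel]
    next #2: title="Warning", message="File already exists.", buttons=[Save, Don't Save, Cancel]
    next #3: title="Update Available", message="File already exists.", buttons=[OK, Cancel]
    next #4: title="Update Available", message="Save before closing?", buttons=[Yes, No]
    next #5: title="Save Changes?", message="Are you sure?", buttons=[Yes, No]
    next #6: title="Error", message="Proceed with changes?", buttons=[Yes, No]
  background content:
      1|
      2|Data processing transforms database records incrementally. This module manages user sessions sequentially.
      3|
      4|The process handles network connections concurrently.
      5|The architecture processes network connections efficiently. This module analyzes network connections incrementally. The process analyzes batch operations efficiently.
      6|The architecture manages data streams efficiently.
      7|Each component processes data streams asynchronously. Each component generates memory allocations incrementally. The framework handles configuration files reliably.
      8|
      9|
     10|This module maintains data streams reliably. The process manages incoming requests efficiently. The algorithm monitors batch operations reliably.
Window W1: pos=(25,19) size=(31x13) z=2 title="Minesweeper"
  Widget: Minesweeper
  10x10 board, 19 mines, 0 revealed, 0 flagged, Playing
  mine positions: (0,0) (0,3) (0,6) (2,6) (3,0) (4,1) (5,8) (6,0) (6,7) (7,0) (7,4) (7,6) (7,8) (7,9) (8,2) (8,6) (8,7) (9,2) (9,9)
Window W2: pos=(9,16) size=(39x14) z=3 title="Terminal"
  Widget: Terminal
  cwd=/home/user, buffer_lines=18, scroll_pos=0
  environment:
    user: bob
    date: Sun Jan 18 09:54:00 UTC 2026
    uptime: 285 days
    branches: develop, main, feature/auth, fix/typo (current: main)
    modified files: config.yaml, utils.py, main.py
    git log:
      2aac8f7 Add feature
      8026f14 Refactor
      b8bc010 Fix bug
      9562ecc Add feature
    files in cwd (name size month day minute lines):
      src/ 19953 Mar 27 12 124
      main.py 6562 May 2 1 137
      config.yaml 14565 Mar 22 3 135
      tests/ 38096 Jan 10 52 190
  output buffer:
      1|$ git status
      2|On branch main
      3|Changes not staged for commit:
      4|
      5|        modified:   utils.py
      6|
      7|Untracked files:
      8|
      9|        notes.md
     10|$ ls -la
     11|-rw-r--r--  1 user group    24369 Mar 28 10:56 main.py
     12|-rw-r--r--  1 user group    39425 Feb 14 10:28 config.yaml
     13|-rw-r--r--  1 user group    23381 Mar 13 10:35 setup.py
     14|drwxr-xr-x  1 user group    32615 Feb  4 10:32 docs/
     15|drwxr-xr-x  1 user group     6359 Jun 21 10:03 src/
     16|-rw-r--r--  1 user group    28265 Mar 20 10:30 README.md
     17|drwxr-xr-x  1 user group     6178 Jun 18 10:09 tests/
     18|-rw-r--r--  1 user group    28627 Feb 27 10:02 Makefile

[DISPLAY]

                                                  
                                                  
                                                  
                                                  
                                                  
                                                  
                                                  
                                                  
                                                  
                                                  
                                                  
                                                  
                                                  
                                                  
        ┏━━━━━━━━━━━━━━━━━━━━━━━━━━━━━━━━━━━━━┓   
        ┃ Terminal                            ┃   
        ┠─────────────────────────────────────┨   
    ┏━━━┃$ git status                         ┃━━━
    ┃ Di┃On branch main                       ┃   
    ┠───┃Changes not staged for commit:       ┃───
    ┃   ┃                                     ┃   
    ┃Dat┃        modified:   utils.py         ┃   
    ┃   ┃                                     ┃   
    ┃Th┌┃Untracked files:                     ┃   


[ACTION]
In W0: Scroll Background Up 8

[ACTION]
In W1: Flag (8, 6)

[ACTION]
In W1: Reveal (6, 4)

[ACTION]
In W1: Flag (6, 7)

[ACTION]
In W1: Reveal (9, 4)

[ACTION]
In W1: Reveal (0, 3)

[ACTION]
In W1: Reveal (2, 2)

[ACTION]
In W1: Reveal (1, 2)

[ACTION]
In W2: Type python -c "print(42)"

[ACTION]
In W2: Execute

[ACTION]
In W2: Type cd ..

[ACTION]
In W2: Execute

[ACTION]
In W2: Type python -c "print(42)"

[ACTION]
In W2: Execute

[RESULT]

                                                  
                                                  
                                                  
                                                  
                                                  
                                                  
                                                  
                                                  
                                                  
                                                  
                                                  
                                                  
                                                  
                                                  
        ┏━━━━━━━━━━━━━━━━━━━━━━━━━━━━━━━━━━━━━┓   
        ┃ Terminal                            ┃   
        ┠─────────────────────────────────────┨   
    ┏━━━┃-rw-r--r--  1 user group    28265 Mar┃━━━
    ┃ Di┃drwxr-xr-x  1 user group     6178 Jun┃   
    ┠───┃-rw-r--r--  1 user group    28627 Feb┃───
    ┃   ┃$ python -c "print(42)"              ┃   
    ┃Dat┃42                                   ┃   
    ┃   ┃$ cd ..                              ┃   
    ┃Th┌┃                                     ┃   


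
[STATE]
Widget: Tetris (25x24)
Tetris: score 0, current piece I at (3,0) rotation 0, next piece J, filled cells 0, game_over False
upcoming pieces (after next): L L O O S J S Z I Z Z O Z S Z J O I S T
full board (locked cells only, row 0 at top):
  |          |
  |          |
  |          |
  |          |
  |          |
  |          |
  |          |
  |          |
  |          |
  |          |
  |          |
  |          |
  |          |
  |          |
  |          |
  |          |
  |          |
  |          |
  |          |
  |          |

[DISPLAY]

   ████   │Next:         
          │█             
          │███           
          │              
          │              
          │              
          │Score:        
          │0             
          │              
          │              
          │              
          │              
          │              
          │              
          │              
          │              
          │              
          │              
          │              
          │              
          │              
          │              
          │              
          │              


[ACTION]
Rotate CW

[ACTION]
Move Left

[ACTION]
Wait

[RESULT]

          │Next:         
  █       │█             
  █       │███           
  █       │              
  █       │              
          │              
          │Score:        
          │0             
          │              
          │              
          │              
          │              
          │              
          │              
          │              
          │              
          │              
          │              
          │              
          │              
          │              
          │              
          │              
          │              


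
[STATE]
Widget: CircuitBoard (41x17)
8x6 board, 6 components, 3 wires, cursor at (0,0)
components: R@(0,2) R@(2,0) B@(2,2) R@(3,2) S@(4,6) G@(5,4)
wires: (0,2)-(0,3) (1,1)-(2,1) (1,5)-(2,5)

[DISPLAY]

   0 1 2 3 4 5 6 7                       
0  [.]      R ─ ·                        
                                         
1       ·               ·                
        │               │                
2   R   ·   B           ·                
                                         
3           R                            
                                         
4                           S            
                                         
5                   G                    
Cursor: (0,0)                            
                                         
                                         
                                         
                                         


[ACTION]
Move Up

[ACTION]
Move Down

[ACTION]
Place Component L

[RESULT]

   0 1 2 3 4 5 6 7                       
0           R ─ ·                        
                                         
1  [L]  ·               ·                
        │               │                
2   R   ·   B           ·                
                                         
3           R                            
                                         
4                           S            
                                         
5                   G                    
Cursor: (1,0)                            
                                         
                                         
                                         
                                         


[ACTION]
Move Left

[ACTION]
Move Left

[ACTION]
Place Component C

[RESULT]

   0 1 2 3 4 5 6 7                       
0           R ─ ·                        
                                         
1  [C]  ·               ·                
        │               │                
2   R   ·   B           ·                
                                         
3           R                            
                                         
4                           S            
                                         
5                   G                    
Cursor: (1,0)                            
                                         
                                         
                                         
                                         


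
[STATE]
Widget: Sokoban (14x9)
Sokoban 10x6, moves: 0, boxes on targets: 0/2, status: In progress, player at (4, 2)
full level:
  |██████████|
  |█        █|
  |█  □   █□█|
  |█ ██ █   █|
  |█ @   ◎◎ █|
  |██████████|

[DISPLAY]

██████████    
█        █    
█  □   █□█    
█ ██ █   █    
█ @   ◎◎ █    
██████████    
Moves: 0  0/2 
              
              


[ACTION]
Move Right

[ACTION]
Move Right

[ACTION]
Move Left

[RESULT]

██████████    
█        █    
█  □   █□█    
█ ██ █   █    
█  @  ◎◎ █    
██████████    
Moves: 3  0/2 
              
              


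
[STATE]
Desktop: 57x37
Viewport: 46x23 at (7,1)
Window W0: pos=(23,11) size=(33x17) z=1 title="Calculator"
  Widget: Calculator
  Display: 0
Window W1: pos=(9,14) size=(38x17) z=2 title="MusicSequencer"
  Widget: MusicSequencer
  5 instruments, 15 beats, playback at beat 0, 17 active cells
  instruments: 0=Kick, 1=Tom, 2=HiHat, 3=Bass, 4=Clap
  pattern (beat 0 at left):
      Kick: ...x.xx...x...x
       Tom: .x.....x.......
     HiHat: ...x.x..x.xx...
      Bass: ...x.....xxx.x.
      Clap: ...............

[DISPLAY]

                                              
                                              
                                              
                                              
                                              
                                              
                                              
                                              
                                              
                                              
                ┏━━━━━━━━━━━━━━━━━━━━━━━━━━━━━
                ┃ Calculator                  
                ┠─────────────────────────────
  ┏━━━━━━━━━━━━━━━━━━━━━━━━━━━━━━━━━━━━┓      
  ┃ MusicSequencer                     ┃      
  ┠────────────────────────────────────┨      
  ┃      ▼12345678901234               ┃      
  ┃  Kick···█·██···█···█               ┃      
  ┃   Tom·█·····█·······               ┃      
  ┃ HiHat···█·█··█·██···               ┃      
  ┃  Bass···█·····███·█·               ┃      
  ┃  Clap···············               ┃      
  ┃                                    ┃      


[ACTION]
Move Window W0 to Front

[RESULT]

                                              
                                              
                                              
                                              
                                              
                                              
                                              
                                              
                                              
                                              
                ┏━━━━━━━━━━━━━━━━━━━━━━━━━━━━━
                ┃ Calculator                  
                ┠─────────────────────────────
  ┏━━━━━━━━━━━━━┃                             
  ┃ MusicSequenc┃┌───┬───┬───┬───┐            
  ┠─────────────┃│ 7 │ 8 │ 9 │ ÷ │            
  ┃      ▼123456┃├───┼───┼───┼───┤            
  ┃  Kick···█·██┃│ 4 │ 5 │ 6 │ × │            
  ┃   Tom·█·····┃├───┼───┼───┼───┤            
  ┃ HiHat···█·█·┃│ 1 │ 2 │ 3 │ - │            
  ┃  Bass···█···┃├───┼───┼───┼───┤            
  ┃  Clap·······┃│ 0 │ . │ = │ + │            
  ┃             ┃├───┼───┼───┼───┤            


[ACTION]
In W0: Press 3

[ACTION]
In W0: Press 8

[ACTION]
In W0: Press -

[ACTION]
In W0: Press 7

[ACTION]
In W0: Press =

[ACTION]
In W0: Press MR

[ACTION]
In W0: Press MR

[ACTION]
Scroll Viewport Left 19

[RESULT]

                                              
                                              
                                              
                                              
                                              
                                              
                                              
                                              
                                              
                                              
                       ┏━━━━━━━━━━━━━━━━━━━━━━
                       ┃ Calculator           
                       ┠──────────────────────
         ┏━━━━━━━━━━━━━┃                      
         ┃ MusicSequenc┃┌───┬───┬───┬───┐     
         ┠─────────────┃│ 7 │ 8 │ 9 │ ÷ │     
         ┃      ▼123456┃├───┼───┼───┼───┤     
         ┃  Kick···█·██┃│ 4 │ 5 │ 6 │ × │     
         ┃   Tom·█·····┃├───┼───┼───┼───┤     
         ┃ HiHat···█·█·┃│ 1 │ 2 │ 3 │ - │     
         ┃  Bass···█···┃├───┼───┼───┼───┤     
         ┃  Clap·······┃│ 0 │ . │ = │ + │     
         ┃             ┃├───┼───┼───┼───┤     


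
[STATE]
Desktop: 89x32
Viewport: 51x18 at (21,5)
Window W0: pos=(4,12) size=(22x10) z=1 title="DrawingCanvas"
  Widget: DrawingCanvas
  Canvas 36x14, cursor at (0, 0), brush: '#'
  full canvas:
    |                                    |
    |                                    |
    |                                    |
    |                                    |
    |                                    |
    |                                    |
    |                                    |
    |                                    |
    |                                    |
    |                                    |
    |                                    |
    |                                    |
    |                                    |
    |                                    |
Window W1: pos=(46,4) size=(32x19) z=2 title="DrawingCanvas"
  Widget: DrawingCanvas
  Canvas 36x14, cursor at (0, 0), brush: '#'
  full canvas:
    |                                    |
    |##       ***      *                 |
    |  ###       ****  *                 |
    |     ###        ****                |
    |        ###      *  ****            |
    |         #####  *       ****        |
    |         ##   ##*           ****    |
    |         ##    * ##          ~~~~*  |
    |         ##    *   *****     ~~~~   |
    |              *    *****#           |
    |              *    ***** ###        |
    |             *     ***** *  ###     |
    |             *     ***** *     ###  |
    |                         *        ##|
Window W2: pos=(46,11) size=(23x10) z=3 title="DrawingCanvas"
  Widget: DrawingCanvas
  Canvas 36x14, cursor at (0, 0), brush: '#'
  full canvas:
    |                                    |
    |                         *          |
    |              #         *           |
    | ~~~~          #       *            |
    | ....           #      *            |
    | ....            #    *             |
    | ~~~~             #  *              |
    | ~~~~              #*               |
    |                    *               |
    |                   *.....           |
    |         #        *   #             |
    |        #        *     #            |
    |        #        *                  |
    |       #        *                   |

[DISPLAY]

                         ┃ DrawingCanvas           
                         ┠─────────────────────────
                         ┃+                        
                         ┃##       ***      *      
                         ┃  ###       ****  *      
                         ┃     ###        ****     
                         ┏━━━━━━━━━━━━━━━━━━━━━┓** 
━━━━┓                    ┃ DrawingCanvas       ┃  *
    ┃                    ┠─────────────────────┨   
────┨                    ┃+                    ┃   
    ┃                    ┃                     ┃** 
    ┃                    ┃              #      ┃**#
    ┃                    ┃ ~~~~          #     ┃** 
    ┃                    ┃ ....           #    ┃** 
    ┃                    ┃ ....            #   ┃** 
    ┃                    ┗━━━━━━━━━━━━━━━━━━━━━┛   
━━━━┛                    ┃                         
                         ┗━━━━━━━━━━━━━━━━━━━━━━━━━


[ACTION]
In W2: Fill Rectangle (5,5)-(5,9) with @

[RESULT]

                         ┃ DrawingCanvas           
                         ┠─────────────────────────
                         ┃+                        
                         ┃##       ***      *      
                         ┃  ###       ****  *      
                         ┃     ###        ****     
                         ┏━━━━━━━━━━━━━━━━━━━━━┓** 
━━━━┓                    ┃ DrawingCanvas       ┃  *
    ┃                    ┠─────────────────────┨   
────┨                    ┃+                    ┃   
    ┃                    ┃                     ┃** 
    ┃                    ┃              #      ┃**#
    ┃                    ┃ ~~~~          #     ┃** 
    ┃                    ┃ ....           #    ┃** 
    ┃                    ┃ ....@@@@@       #   ┃** 
    ┃                    ┗━━━━━━━━━━━━━━━━━━━━━┛   
━━━━┛                    ┃                         
                         ┗━━━━━━━━━━━━━━━━━━━━━━━━━


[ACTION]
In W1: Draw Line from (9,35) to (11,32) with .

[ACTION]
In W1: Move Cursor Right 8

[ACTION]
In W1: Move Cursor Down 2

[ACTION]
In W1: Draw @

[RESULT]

                         ┃ DrawingCanvas           
                         ┠─────────────────────────
                         ┃                         
                         ┃##       ***      *      
                         ┃  ###   @   ****  *      
                         ┃     ###        ****     
                         ┏━━━━━━━━━━━━━━━━━━━━━┓** 
━━━━┓                    ┃ DrawingCanvas       ┃  *
    ┃                    ┠─────────────────────┨   
────┨                    ┃+                    ┃   
    ┃                    ┃                     ┃** 
    ┃                    ┃              #      ┃**#
    ┃                    ┃ ~~~~          #     ┃** 
    ┃                    ┃ ....           #    ┃** 
    ┃                    ┃ ....@@@@@       #   ┃** 
    ┃                    ┗━━━━━━━━━━━━━━━━━━━━━┛   
━━━━┛                    ┃                         
                         ┗━━━━━━━━━━━━━━━━━━━━━━━━━


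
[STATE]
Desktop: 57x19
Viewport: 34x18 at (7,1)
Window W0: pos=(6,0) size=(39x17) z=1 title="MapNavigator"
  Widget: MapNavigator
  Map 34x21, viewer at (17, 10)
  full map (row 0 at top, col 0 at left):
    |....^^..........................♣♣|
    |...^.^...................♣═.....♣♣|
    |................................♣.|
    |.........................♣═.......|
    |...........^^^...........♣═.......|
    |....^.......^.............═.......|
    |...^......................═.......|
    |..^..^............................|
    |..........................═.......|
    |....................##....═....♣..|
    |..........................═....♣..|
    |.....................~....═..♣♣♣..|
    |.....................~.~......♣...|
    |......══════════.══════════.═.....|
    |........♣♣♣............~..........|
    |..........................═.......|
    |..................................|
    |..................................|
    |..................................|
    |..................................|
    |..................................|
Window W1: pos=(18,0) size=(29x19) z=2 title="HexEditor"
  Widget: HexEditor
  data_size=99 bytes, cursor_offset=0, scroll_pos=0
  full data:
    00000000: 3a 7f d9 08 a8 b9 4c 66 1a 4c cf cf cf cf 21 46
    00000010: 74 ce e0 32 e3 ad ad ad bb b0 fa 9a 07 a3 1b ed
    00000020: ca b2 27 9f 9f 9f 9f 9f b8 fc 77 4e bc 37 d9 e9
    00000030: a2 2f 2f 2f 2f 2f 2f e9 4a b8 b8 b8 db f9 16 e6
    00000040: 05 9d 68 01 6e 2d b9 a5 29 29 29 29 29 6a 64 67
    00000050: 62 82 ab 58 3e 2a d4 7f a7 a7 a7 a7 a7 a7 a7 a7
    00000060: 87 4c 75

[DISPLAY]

 MapNavigat┃ HexEditor            
───────────┠──────────────────────
 ..........┃00000000  3A 7f d9 08 
 ....^.....┃00000010  74 ce e0 32 
 ...^......┃00000020  ca b2 27 9f 
 ..^..^....┃00000030  a2 2f 2f 2f 
 ..........┃00000040  05 9d 68 01 
 ..........┃00000050  62 82 ab 58 
 ..........┃00000060  87 4c 75    
 ..........┃                      
 ..........┃                      
 ......════┃                      
 ........♣♣┃                      
 ..........┃                      
 ..........┃                      
━━━━━━━━━━━┃                      
           ┃                      
           ┗━━━━━━━━━━━━━━━━━━━━━━


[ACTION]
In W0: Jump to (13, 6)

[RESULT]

 MapNavigat┃ HexEditor            
───────────┠──────────────────────
     ....^^┃00000000  3A 7f d9 08 
     ...^.^┃00000010  74 ce e0 32 
     ......┃00000020  ca b2 27 9f 
     ......┃00000030  a2 2f 2f 2f 
     ......┃00000040  05 9d 68 01 
     ....^.┃00000050  62 82 ab 58 
     ...^..┃00000060  87 4c 75    
     ..^..^┃                      
     ......┃                      
     ......┃                      
     ......┃                      
     ......┃                      
     ......┃                      
━━━━━━━━━━━┃                      
           ┃                      
           ┗━━━━━━━━━━━━━━━━━━━━━━


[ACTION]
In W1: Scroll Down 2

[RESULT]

 MapNavigat┃ HexEditor            
───────────┠──────────────────────
     ....^^┃00000020  ca b2 27 9f 
     ...^.^┃00000030  a2 2f 2f 2f 
     ......┃00000040  05 9d 68 01 
     ......┃00000050  62 82 ab 58 
     ......┃00000060  87 4c 75    
     ....^.┃                      
     ...^..┃                      
     ..^..^┃                      
     ......┃                      
     ......┃                      
     ......┃                      
     ......┃                      
     ......┃                      
━━━━━━━━━━━┃                      
           ┃                      
           ┗━━━━━━━━━━━━━━━━━━━━━━
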